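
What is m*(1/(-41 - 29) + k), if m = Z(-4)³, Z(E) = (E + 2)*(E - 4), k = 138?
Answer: 19781632/35 ≈ 5.6519e+5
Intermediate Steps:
Z(E) = (-4 + E)*(2 + E) (Z(E) = (2 + E)*(-4 + E) = (-4 + E)*(2 + E))
m = 4096 (m = (-8 + (-4)² - 2*(-4))³ = (-8 + 16 + 8)³ = 16³ = 4096)
m*(1/(-41 - 29) + k) = 4096*(1/(-41 - 29) + 138) = 4096*(1/(-70) + 138) = 4096*(-1/70 + 138) = 4096*(9659/70) = 19781632/35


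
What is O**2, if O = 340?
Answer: 115600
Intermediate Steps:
O**2 = 340**2 = 115600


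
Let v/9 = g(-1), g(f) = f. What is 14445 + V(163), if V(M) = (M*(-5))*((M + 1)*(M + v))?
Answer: -20569195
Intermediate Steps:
v = -9 (v = 9*(-1) = -9)
V(M) = -5*M*(1 + M)*(-9 + M) (V(M) = (M*(-5))*((M + 1)*(M - 9)) = (-5*M)*((1 + M)*(-9 + M)) = -5*M*(1 + M)*(-9 + M))
14445 + V(163) = 14445 + 5*163*(9 - 1*163**2 + 8*163) = 14445 + 5*163*(9 - 1*26569 + 1304) = 14445 + 5*163*(9 - 26569 + 1304) = 14445 + 5*163*(-25256) = 14445 - 20583640 = -20569195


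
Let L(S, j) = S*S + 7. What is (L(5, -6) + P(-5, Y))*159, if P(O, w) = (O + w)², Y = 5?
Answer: 5088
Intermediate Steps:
L(S, j) = 7 + S² (L(S, j) = S² + 7 = 7 + S²)
(L(5, -6) + P(-5, Y))*159 = ((7 + 5²) + (-5 + 5)²)*159 = ((7 + 25) + 0²)*159 = (32 + 0)*159 = 32*159 = 5088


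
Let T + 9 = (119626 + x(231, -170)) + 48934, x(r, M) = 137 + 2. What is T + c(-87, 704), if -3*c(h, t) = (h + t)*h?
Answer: 186583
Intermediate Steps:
x(r, M) = 139
c(h, t) = -h*(h + t)/3 (c(h, t) = -(h + t)*h/3 = -h*(h + t)/3)
T = 168690 (T = -9 + ((119626 + 139) + 48934) = -9 + (119765 + 48934) = -9 + 168699 = 168690)
T + c(-87, 704) = 168690 - 1/3*(-87)*(-87 + 704) = 168690 - 1/3*(-87)*617 = 168690 + 17893 = 186583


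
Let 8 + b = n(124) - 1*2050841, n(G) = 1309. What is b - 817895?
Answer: -2867435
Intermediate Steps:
b = -2049540 (b = -8 + (1309 - 1*2050841) = -8 + (1309 - 2050841) = -8 - 2049532 = -2049540)
b - 817895 = -2049540 - 817895 = -2867435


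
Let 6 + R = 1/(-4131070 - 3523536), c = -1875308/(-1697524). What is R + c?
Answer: -15902130550535/3248469348886 ≈ -4.8953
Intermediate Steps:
c = 468827/424381 (c = -1875308*(-1/1697524) = 468827/424381 ≈ 1.1047)
R = -45927637/7654606 (R = -6 + 1/(-4131070 - 3523536) = -6 + 1/(-7654606) = -6 - 1/7654606 = -45927637/7654606 ≈ -6.0000)
R + c = -45927637/7654606 + 468827/424381 = -15902130550535/3248469348886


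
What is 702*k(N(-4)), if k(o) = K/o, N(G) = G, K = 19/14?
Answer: -6669/28 ≈ -238.18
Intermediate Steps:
K = 19/14 (K = 19*(1/14) = 19/14 ≈ 1.3571)
k(o) = 19/(14*o)
702*k(N(-4)) = 702*((19/14)/(-4)) = 702*((19/14)*(-1/4)) = 702*(-19/56) = -6669/28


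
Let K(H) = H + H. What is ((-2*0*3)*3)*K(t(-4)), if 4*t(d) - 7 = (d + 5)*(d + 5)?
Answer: 0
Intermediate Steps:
t(d) = 7/4 + (5 + d)²/4 (t(d) = 7/4 + ((d + 5)*(d + 5))/4 = 7/4 + ((5 + d)*(5 + d))/4 = 7/4 + (5 + d)²/4)
K(H) = 2*H
((-2*0*3)*3)*K(t(-4)) = ((-2*0*3)*3)*(2*(7/4 + (5 - 4)²/4)) = ((0*3)*3)*(2*(7/4 + (¼)*1²)) = (0*3)*(2*(7/4 + (¼)*1)) = 0*(2*(7/4 + ¼)) = 0*(2*2) = 0*4 = 0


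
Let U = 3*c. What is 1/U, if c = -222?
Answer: -1/666 ≈ -0.0015015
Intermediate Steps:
U = -666 (U = 3*(-222) = -666)
1/U = 1/(-666) = -1/666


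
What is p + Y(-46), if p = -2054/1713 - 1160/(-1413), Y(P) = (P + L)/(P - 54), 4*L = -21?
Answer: 8673823/64545840 ≈ 0.13438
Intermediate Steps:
L = -21/4 (L = (1/4)*(-21) = -21/4 ≈ -5.2500)
Y(P) = (-21/4 + P)/(-54 + P) (Y(P) = (P - 21/4)/(P - 54) = (-21/4 + P)/(-54 + P))
p = -305074/806823 (p = -2054*1/1713 - 1160*(-1/1413) = -2054/1713 + 1160/1413 = -305074/806823 ≈ -0.37812)
p + Y(-46) = -305074/806823 + (-21/4 - 46)/(-54 - 46) = -305074/806823 - 205/4/(-100) = -305074/806823 - 1/100*(-205/4) = -305074/806823 + 41/80 = 8673823/64545840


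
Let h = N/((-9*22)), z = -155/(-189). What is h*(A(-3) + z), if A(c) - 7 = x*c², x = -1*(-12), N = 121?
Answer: -120395/1701 ≈ -70.779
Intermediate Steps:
z = 155/189 (z = -155*(-1/189) = 155/189 ≈ 0.82011)
x = 12
h = -11/18 (h = 121/((-9*22)) = 121/(-198) = 121*(-1/198) = -11/18 ≈ -0.61111)
A(c) = 7 + 12*c²
h*(A(-3) + z) = -11*((7 + 12*(-3)²) + 155/189)/18 = -11*((7 + 12*9) + 155/189)/18 = -11*((7 + 108) + 155/189)/18 = -11*(115 + 155/189)/18 = -11/18*21890/189 = -120395/1701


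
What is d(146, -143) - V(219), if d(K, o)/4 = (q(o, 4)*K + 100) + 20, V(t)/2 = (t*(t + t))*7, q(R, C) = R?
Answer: -1425940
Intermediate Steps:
V(t) = 28*t**2 (V(t) = 2*((t*(t + t))*7) = 2*((t*(2*t))*7) = 2*((2*t**2)*7) = 2*(14*t**2) = 28*t**2)
d(K, o) = 480 + 4*K*o (d(K, o) = 4*((o*K + 100) + 20) = 4*((K*o + 100) + 20) = 4*((100 + K*o) + 20) = 4*(120 + K*o) = 480 + 4*K*o)
d(146, -143) - V(219) = (480 + 4*146*(-143)) - 28*219**2 = (480 - 83512) - 28*47961 = -83032 - 1*1342908 = -83032 - 1342908 = -1425940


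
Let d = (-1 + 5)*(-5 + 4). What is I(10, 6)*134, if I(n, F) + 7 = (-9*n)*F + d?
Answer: -73834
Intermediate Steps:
d = -4 (d = 4*(-1) = -4)
I(n, F) = -11 - 9*F*n (I(n, F) = -7 + ((-9*n)*F - 4) = -7 + (-9*F*n - 4) = -7 + (-4 - 9*F*n) = -11 - 9*F*n)
I(10, 6)*134 = (-11 - 9*6*10)*134 = (-11 - 540)*134 = -551*134 = -73834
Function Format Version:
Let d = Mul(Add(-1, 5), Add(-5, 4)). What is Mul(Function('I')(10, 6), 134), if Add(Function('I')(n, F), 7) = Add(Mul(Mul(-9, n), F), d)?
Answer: -73834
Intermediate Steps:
d = -4 (d = Mul(4, -1) = -4)
Function('I')(n, F) = Add(-11, Mul(-9, F, n)) (Function('I')(n, F) = Add(-7, Add(Mul(Mul(-9, n), F), -4)) = Add(-7, Add(Mul(-9, F, n), -4)) = Add(-7, Add(-4, Mul(-9, F, n))) = Add(-11, Mul(-9, F, n)))
Mul(Function('I')(10, 6), 134) = Mul(Add(-11, Mul(-9, 6, 10)), 134) = Mul(Add(-11, -540), 134) = Mul(-551, 134) = -73834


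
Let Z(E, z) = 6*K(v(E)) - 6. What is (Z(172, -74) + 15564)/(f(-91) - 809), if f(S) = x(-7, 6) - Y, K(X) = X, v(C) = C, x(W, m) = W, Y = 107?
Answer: -16590/923 ≈ -17.974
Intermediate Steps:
f(S) = -114 (f(S) = -7 - 1*107 = -7 - 107 = -114)
Z(E, z) = -6 + 6*E (Z(E, z) = 6*E - 6 = -6 + 6*E)
(Z(172, -74) + 15564)/(f(-91) - 809) = ((-6 + 6*172) + 15564)/(-114 - 809) = ((-6 + 1032) + 15564)/(-923) = (1026 + 15564)*(-1/923) = 16590*(-1/923) = -16590/923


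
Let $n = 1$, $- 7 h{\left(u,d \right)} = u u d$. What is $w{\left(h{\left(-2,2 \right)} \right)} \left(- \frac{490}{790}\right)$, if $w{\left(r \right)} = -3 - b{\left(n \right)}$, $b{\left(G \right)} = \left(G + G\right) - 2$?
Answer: $\frac{147}{79} \approx 1.8608$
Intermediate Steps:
$h{\left(u,d \right)} = - \frac{d u^{2}}{7}$ ($h{\left(u,d \right)} = - \frac{u u d}{7} = - \frac{u^{2} d}{7} = - \frac{d u^{2}}{7}$)
$b{\left(G \right)} = -2 + 2 G$ ($b{\left(G \right)} = 2 G - 2 = -2 + 2 G$)
$w{\left(r \right)} = -3$ ($w{\left(r \right)} = -3 - \left(-2 + 2 \cdot 1\right) = -3 - \left(-2 + 2\right) = -3 - 0 = -3 + 0 = -3$)
$w{\left(h{\left(-2,2 \right)} \right)} \left(- \frac{490}{790}\right) = - 3 \left(- \frac{490}{790}\right) = - 3 \left(\left(-490\right) \frac{1}{790}\right) = \left(-3\right) \left(- \frac{49}{79}\right) = \frac{147}{79}$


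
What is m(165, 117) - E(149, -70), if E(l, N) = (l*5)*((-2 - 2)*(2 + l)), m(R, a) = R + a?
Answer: 450262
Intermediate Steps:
E(l, N) = 5*l*(-8 - 4*l) (E(l, N) = (5*l)*(-4*(2 + l)) = (5*l)*(-8 - 4*l) = 5*l*(-8 - 4*l))
m(165, 117) - E(149, -70) = (165 + 117) - (-20)*149*(2 + 149) = 282 - (-20)*149*151 = 282 - 1*(-449980) = 282 + 449980 = 450262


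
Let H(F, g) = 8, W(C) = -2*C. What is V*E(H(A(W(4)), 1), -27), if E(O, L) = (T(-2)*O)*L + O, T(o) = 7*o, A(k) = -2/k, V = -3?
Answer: -9096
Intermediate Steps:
E(O, L) = O - 14*L*O (E(O, L) = ((7*(-2))*O)*L + O = (-14*O)*L + O = -14*L*O + O = O - 14*L*O)
V*E(H(A(W(4)), 1), -27) = -24*(1 - 14*(-27)) = -24*(1 + 378) = -24*379 = -3*3032 = -9096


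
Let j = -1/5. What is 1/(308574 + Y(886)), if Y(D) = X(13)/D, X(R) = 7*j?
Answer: 4430/1366982813 ≈ 3.2407e-6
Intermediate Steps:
j = -⅕ (j = -1*⅕ = -⅕ ≈ -0.20000)
X(R) = -7/5 (X(R) = 7*(-⅕) = -7/5)
Y(D) = -7/(5*D)
1/(308574 + Y(886)) = 1/(308574 - 7/5/886) = 1/(308574 - 7/5*1/886) = 1/(308574 - 7/4430) = 1/(1366982813/4430) = 4430/1366982813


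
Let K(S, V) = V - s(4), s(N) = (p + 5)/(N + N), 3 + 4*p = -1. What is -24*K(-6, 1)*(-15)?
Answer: 180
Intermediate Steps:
p = -1 (p = -¾ + (¼)*(-1) = -¾ - ¼ = -1)
s(N) = 2/N (s(N) = (-1 + 5)/(N + N) = 4/((2*N)) = 4*(1/(2*N)) = 2/N)
K(S, V) = -½ + V (K(S, V) = V - 2/4 = V - 1*½ = V - ½ = -½ + V)
-24*K(-6, 1)*(-15) = -24*(-½ + 1)*(-15) = -24*½*(-15) = -12*(-15) = 180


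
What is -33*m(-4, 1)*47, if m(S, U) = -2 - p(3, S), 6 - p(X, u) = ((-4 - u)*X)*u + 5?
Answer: 4653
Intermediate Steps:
p(X, u) = 1 - X*u*(-4 - u) (p(X, u) = 6 - (((-4 - u)*X)*u + 5) = 6 - ((X*(-4 - u))*u + 5) = 6 - (X*u*(-4 - u) + 5) = 6 - (5 + X*u*(-4 - u)) = 6 + (-5 - X*u*(-4 - u)) = 1 - X*u*(-4 - u))
m(S, U) = -3 - 12*S - 3*S**2 (m(S, U) = -2 - (1 + 3*S**2 + 4*3*S) = -2 - (1 + 3*S**2 + 12*S) = -2 + (-1 - 12*S - 3*S**2) = -3 - 12*S - 3*S**2)
-33*m(-4, 1)*47 = -33*(-3 - 12*(-4) - 3*(-4)**2)*47 = -33*(-3 + 48 - 3*16)*47 = -33*(-3 + 48 - 48)*47 = -33*(-3)*47 = 99*47 = 4653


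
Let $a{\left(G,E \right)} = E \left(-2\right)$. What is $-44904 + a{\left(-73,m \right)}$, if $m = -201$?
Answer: $-44502$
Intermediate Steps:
$a{\left(G,E \right)} = - 2 E$
$-44904 + a{\left(-73,m \right)} = -44904 - -402 = -44904 + 402 = -44502$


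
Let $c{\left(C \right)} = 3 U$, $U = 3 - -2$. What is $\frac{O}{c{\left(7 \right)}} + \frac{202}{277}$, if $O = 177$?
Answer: $\frac{17353}{1385} \approx 12.529$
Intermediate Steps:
$U = 5$ ($U = 3 + 2 = 5$)
$c{\left(C \right)} = 15$ ($c{\left(C \right)} = 3 \cdot 5 = 15$)
$\frac{O}{c{\left(7 \right)}} + \frac{202}{277} = \frac{177}{15} + \frac{202}{277} = 177 \cdot \frac{1}{15} + 202 \cdot \frac{1}{277} = \frac{59}{5} + \frac{202}{277} = \frac{17353}{1385}$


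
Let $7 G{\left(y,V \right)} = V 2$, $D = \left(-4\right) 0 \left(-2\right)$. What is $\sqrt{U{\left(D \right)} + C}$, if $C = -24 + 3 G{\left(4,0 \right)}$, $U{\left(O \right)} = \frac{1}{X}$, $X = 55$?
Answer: $\frac{i \sqrt{72545}}{55} \approx 4.8971 i$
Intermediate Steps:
$D = 0$ ($D = 0 \left(-2\right) = 0$)
$G{\left(y,V \right)} = \frac{2 V}{7}$ ($G{\left(y,V \right)} = \frac{V 2}{7} = \frac{2 V}{7}$)
$U{\left(O \right)} = \frac{1}{55}$
$C = -24$ ($C = -24 + 3 \cdot \frac{2}{7} \cdot 0 = -24 + 3 \cdot 0 = -24 + 0 = -24$)
$\sqrt{U{\left(D \right)} + C} = \sqrt{\frac{1}{55} - 24} = \sqrt{- \frac{1319}{55}} = \frac{i \sqrt{72545}}{55}$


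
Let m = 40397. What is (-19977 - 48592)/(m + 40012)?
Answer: -68569/80409 ≈ -0.85275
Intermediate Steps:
(-19977 - 48592)/(m + 40012) = (-19977 - 48592)/(40397 + 40012) = -68569/80409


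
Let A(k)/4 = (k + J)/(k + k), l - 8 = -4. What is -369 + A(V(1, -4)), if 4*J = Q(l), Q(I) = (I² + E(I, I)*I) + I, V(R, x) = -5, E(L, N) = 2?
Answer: -1849/5 ≈ -369.80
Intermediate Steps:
l = 4 (l = 8 - 4 = 4)
Q(I) = I² + 3*I (Q(I) = (I² + 2*I) + I = I² + 3*I)
J = 7 (J = (4*(3 + 4))/4 = (4*7)/4 = (¼)*28 = 7)
A(k) = 2*(7 + k)/k (A(k) = 4*((k + 7)/(k + k)) = 4*((7 + k)/((2*k))) = 4*((7 + k)*(1/(2*k))) = 4*((7 + k)/(2*k)) = 2*(7 + k)/k)
-369 + A(V(1, -4)) = -369 + (2 + 14/(-5)) = -369 + (2 + 14*(-⅕)) = -369 + (2 - 14/5) = -369 - ⅘ = -1849/5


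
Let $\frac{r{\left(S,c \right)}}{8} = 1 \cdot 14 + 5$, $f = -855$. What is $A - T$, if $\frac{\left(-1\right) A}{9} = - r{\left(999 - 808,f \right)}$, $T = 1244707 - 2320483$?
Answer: $1077144$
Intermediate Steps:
$T = -1075776$ ($T = 1244707 - 2320483 = -1075776$)
$r{\left(S,c \right)} = 152$ ($r{\left(S,c \right)} = 8 \left(1 \cdot 14 + 5\right) = 8 \left(14 + 5\right) = 8 \cdot 19 = 152$)
$A = 1368$ ($A = - 9 \left(\left(-1\right) 152\right) = \left(-9\right) \left(-152\right) = 1368$)
$A - T = 1368 - -1075776 = 1368 + 1075776 = 1077144$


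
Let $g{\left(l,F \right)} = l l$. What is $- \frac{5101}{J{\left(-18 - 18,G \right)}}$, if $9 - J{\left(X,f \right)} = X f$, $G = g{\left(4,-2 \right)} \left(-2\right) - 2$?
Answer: $\frac{5101}{1215} \approx 4.1984$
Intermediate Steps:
$g{\left(l,F \right)} = l^{2}$
$G = -34$ ($G = 4^{2} \left(-2\right) - 2 = 16 \left(-2\right) - 2 = -32 - 2 = -34$)
$J{\left(X,f \right)} = 9 - X f$
$- \frac{5101}{J{\left(-18 - 18,G \right)}} = - \frac{5101}{9 - \left(-18 - 18\right) \left(-34\right)} = - \frac{5101}{9 - \left(-36\right) \left(-34\right)} = - \frac{5101}{9 - 1224} = - \frac{5101}{-1215} = \left(-5101\right) \left(- \frac{1}{1215}\right) = \frac{5101}{1215}$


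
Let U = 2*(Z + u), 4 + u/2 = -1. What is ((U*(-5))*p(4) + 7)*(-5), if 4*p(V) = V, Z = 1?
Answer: -485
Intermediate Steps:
u = -10 (u = -8 + 2*(-1) = -8 - 2 = -10)
p(V) = V/4
U = -18 (U = 2*(1 - 10) = 2*(-9) = -18)
((U*(-5))*p(4) + 7)*(-5) = ((-18*(-5))*((¼)*4) + 7)*(-5) = (90*1 + 7)*(-5) = (90 + 7)*(-5) = 97*(-5) = -485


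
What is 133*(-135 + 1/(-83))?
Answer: -1490398/83 ≈ -17957.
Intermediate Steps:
133*(-135 + 1/(-83)) = 133*(-135 - 1/83) = 133*(-11206/83) = -1490398/83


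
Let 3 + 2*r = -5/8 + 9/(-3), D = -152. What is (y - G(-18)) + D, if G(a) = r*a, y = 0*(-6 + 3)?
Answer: -1693/8 ≈ -211.63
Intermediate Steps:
y = 0 (y = 0*(-3) = 0)
r = -53/16 (r = -3/2 + (-5/8 + 9/(-3))/2 = -3/2 + (-5*⅛ + 9*(-⅓))/2 = -3/2 + (-5/8 - 3)/2 = -3/2 + (½)*(-29/8) = -3/2 - 29/16 = -53/16 ≈ -3.3125)
G(a) = -53*a/16
(y - G(-18)) + D = (0 - (-53)*(-18)/16) - 152 = (0 - 1*477/8) - 152 = (0 - 477/8) - 152 = -477/8 - 152 = -1693/8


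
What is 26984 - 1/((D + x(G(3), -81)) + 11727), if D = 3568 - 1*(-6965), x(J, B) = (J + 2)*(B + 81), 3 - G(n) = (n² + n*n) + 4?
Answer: 600663839/22260 ≈ 26984.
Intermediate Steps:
G(n) = -1 - 2*n² (G(n) = 3 - ((n² + n*n) + 4) = 3 - ((n² + n²) + 4) = 3 - (2*n² + 4) = 3 - (4 + 2*n²) = 3 + (-4 - 2*n²) = -1 - 2*n²)
x(J, B) = (2 + J)*(81 + B)
D = 10533 (D = 3568 + 6965 = 10533)
26984 - 1/((D + x(G(3), -81)) + 11727) = 26984 - 1/((10533 + (162 + 2*(-81) + 81*(-1 - 2*3²) - 81*(-1 - 2*3²))) + 11727) = 26984 - 1/((10533 + (162 - 162 + 81*(-1 - 2*9) - 81*(-1 - 2*9))) + 11727) = 26984 - 1/((10533 + (162 - 162 + 81*(-1 - 18) - 81*(-1 - 18))) + 11727) = 26984 - 1/((10533 + (162 - 162 + 81*(-19) - 81*(-19))) + 11727) = 26984 - 1/((10533 + (162 - 162 - 1539 + 1539)) + 11727) = 26984 - 1/((10533 + 0) + 11727) = 26984 - 1/(10533 + 11727) = 26984 - 1/22260 = 600663839/22260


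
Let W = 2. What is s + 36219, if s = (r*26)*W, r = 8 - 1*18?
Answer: 35699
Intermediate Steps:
r = -10 (r = 8 - 18 = -10)
s = -520 (s = -10*26*2 = -260*2 = -520)
s + 36219 = -520 + 36219 = 35699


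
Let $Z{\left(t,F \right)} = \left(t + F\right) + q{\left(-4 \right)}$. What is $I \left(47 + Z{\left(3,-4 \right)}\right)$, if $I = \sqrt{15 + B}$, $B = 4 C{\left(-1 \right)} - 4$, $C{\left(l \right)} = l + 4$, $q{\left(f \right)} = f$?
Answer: $42 \sqrt{23} \approx 201.42$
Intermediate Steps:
$C{\left(l \right)} = 4 + l$
$Z{\left(t,F \right)} = -4 + F + t$ ($Z{\left(t,F \right)} = \left(t + F\right) - 4 = \left(F + t\right) - 4 = -4 + F + t$)
$B = 8$ ($B = 4 \left(4 - 1\right) - 4 = 4 \cdot 3 - 4 = 12 - 4 = 8$)
$I = \sqrt{23}$ ($I = \sqrt{15 + 8} = \sqrt{23} \approx 4.7958$)
$I \left(47 + Z{\left(3,-4 \right)}\right) = \sqrt{23} \left(47 - 5\right) = \sqrt{23} \cdot 42 = 42 \sqrt{23}$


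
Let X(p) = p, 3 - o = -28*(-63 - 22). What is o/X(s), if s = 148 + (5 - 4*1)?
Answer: -2377/149 ≈ -15.953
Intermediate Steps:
s = 149 (s = 148 + (5 - 4) = 148 + 1 = 149)
o = -2377 (o = 3 - (-28)*(-63 - 22) = 3 - (-28)*(-85) = 3 - 1*2380 = 3 - 2380 = -2377)
o/X(s) = -2377/149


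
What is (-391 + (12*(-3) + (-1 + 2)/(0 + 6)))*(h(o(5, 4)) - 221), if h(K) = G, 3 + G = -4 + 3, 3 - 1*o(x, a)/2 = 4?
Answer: 192075/2 ≈ 96038.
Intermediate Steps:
o(x, a) = -2 (o(x, a) = 6 - 2*4 = 6 - 8 = -2)
G = -4 (G = -3 + (-4 + 3) = -3 - 1 = -4)
h(K) = -4
(-391 + (12*(-3) + (-1 + 2)/(0 + 6)))*(h(o(5, 4)) - 221) = (-391 + (12*(-3) + (-1 + 2)/(0 + 6)))*(-4 - 221) = (-391 + (-36 + 1/6))*(-225) = (-391 + (-36 + 1*(⅙)))*(-225) = (-391 + (-36 + ⅙))*(-225) = (-391 - 215/6)*(-225) = -2561/6*(-225) = 192075/2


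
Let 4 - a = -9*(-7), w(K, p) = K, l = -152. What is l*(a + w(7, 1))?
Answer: 7904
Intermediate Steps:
a = -59 (a = 4 - (-9)*(-7) = 4 - 1*63 = 4 - 63 = -59)
l*(a + w(7, 1)) = -152*(-59 + 7) = -152*(-52) = 7904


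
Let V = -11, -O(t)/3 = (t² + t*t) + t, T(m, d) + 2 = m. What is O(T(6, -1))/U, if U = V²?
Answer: -108/121 ≈ -0.89256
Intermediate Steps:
T(m, d) = -2 + m
O(t) = -6*t² - 3*t (O(t) = -3*((t² + t*t) + t) = -3*((t² + t²) + t) = -3*(2*t² + t) = -3*(t + 2*t²) = -6*t² - 3*t)
U = 121 (U = (-11)² = 121)
O(T(6, -1))/U = -3*(-2 + 6)*(1 + 2*(-2 + 6))/121 = -3*4*(1 + 2*4)*(1/121) = -3*4*(1 + 8)*(1/121) = -3*4*9*(1/121) = -108*1/121 = -108/121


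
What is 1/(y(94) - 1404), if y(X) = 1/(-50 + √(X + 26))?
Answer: -3341570/4691634481 + 2*√30/4691634481 ≈ -0.00071224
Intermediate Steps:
y(X) = 1/(-50 + √(26 + X))
1/(y(94) - 1404) = 1/(1/(-50 + √(26 + 94)) - 1404) = 1/(1/(-50 + √120) - 1404) = 1/(1/(-50 + 2*√30) - 1404) = 1/(-1404 + 1/(-50 + 2*√30))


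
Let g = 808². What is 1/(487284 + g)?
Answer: 1/1140148 ≈ 8.7708e-7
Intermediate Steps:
g = 652864
1/(487284 + g) = 1/(487284 + 652864) = 1/1140148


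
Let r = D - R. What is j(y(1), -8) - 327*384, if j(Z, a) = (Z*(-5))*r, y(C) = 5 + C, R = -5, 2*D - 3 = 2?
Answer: -125793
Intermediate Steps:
D = 5/2 (D = 3/2 + (½)*2 = 3/2 + 1 = 5/2 ≈ 2.5000)
r = 15/2 (r = 5/2 - 1*(-5) = 5/2 + 5 = 15/2 ≈ 7.5000)
j(Z, a) = -75*Z/2 (j(Z, a) = (Z*(-5))*(15/2) = -5*Z*(15/2) = -75*Z/2)
j(y(1), -8) - 327*384 = -75*(5 + 1)/2 - 327*384 = -75/2*6 - 125568 = -225 - 125568 = -125793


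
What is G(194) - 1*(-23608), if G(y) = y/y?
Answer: 23609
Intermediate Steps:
G(y) = 1
G(194) - 1*(-23608) = 1 - 1*(-23608) = 1 + 23608 = 23609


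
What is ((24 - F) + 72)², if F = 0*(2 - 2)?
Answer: 9216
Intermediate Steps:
F = 0 (F = 0*0 = 0)
((24 - F) + 72)² = ((24 - 1*0) + 72)² = ((24 + 0) + 72)² = (24 + 72)² = 96² = 9216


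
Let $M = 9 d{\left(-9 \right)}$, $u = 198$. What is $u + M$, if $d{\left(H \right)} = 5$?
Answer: $243$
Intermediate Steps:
$M = 45$ ($M = 9 \cdot 5 = 45$)
$u + M = 198 + 45 = 243$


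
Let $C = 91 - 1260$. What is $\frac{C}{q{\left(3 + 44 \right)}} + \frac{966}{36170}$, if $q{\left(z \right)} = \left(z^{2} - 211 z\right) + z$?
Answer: $\frac{24841628}{138549185} \approx 0.1793$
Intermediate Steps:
$C = -1169$ ($C = 91 - 1260 = -1169$)
$q{\left(z \right)} = z^{2} - 210 z$
$\frac{C}{q{\left(3 + 44 \right)}} + \frac{966}{36170} = - \frac{1169}{\left(3 + 44\right) \left(-210 + \left(3 + 44\right)\right)} + \frac{966}{36170} = - \frac{1169}{47 \left(-210 + 47\right)} + 966 \cdot \frac{1}{36170} = - \frac{1169}{47 \left(-163\right)} + \frac{483}{18085} = - \frac{1169}{-7661} + \frac{483}{18085} = \left(-1169\right) \left(- \frac{1}{7661}\right) + \frac{483}{18085} = \frac{1169}{7661} + \frac{483}{18085} = \frac{24841628}{138549185}$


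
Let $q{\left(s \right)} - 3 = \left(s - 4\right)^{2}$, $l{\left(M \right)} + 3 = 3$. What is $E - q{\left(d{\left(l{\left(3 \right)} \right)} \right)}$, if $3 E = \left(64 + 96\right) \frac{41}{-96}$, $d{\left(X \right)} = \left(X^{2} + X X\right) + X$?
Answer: $- \frac{376}{9} \approx -41.778$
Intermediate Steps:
$l{\left(M \right)} = 0$ ($l{\left(M \right)} = -3 + 3 = 0$)
$d{\left(X \right)} = X + 2 X^{2}$ ($d{\left(X \right)} = \left(X^{2} + X^{2}\right) + X = 2 X^{2} + X = X + 2 X^{2}$)
$q{\left(s \right)} = 3 + \left(-4 + s\right)^{2}$ ($q{\left(s \right)} = 3 + \left(s - 4\right)^{2} = 3 + \left(-4 + s\right)^{2}$)
$E = - \frac{205}{9}$ ($E = \frac{\left(64 + 96\right) \frac{41}{-96}}{3} = \frac{160 \cdot 41 \left(- \frac{1}{96}\right)}{3} = \frac{160 \left(- \frac{41}{96}\right)}{3} = \frac{1}{3} \left(- \frac{205}{3}\right) = - \frac{205}{9} \approx -22.778$)
$E - q{\left(d{\left(l{\left(3 \right)} \right)} \right)} = - \frac{205}{9} - \left(3 + \left(-4 + 0 \left(1 + 2 \cdot 0\right)\right)^{2}\right) = - \frac{205}{9} - \left(3 + \left(-4 + 0 \left(1 + 0\right)\right)^{2}\right) = - \frac{205}{9} - \left(3 + \left(-4 + 0 \cdot 1\right)^{2}\right) = - \frac{205}{9} - \left(3 + \left(-4 + 0\right)^{2}\right) = - \frac{205}{9} - \left(3 + \left(-4\right)^{2}\right) = - \frac{205}{9} - \left(3 + 16\right) = - \frac{205}{9} - 19 = - \frac{376}{9}$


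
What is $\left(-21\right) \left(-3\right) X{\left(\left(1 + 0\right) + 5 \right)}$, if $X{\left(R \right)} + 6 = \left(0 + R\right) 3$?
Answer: $756$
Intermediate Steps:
$X{\left(R \right)} = -6 + 3 R$ ($X{\left(R \right)} = -6 + \left(0 + R\right) 3 = -6 + R 3 = -6 + 3 R$)
$\left(-21\right) \left(-3\right) X{\left(\left(1 + 0\right) + 5 \right)} = \left(-21\right) \left(-3\right) \left(-6 + 3 \left(\left(1 + 0\right) + 5\right)\right) = 63 \left(-6 + 3 \left(1 + 5\right)\right) = 63 \left(-6 + 3 \cdot 6\right) = 63 \left(-6 + 18\right) = 63 \cdot 12 = 756$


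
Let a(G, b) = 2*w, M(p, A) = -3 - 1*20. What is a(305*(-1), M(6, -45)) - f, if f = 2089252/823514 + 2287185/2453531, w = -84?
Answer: -173228225454907/1010258563967 ≈ -171.47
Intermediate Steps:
M(p, A) = -23 (M(p, A) = -3 - 20 = -23)
a(G, b) = -168 (a(G, b) = 2*(-84) = -168)
f = 3504786708451/1010258563967 (f = 2089252*(1/823514) + 2287185*(1/2453531) = 1044626/411757 + 2287185/2453531 = 3504786708451/1010258563967 ≈ 3.4692)
a(305*(-1), M(6, -45)) - f = -168 - 1*3504786708451/1010258563967 = -168 - 3504786708451/1010258563967 = -173228225454907/1010258563967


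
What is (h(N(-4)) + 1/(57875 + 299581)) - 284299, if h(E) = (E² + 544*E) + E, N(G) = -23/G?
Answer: -50246193607/178728 ≈ -2.8113e+5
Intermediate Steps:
h(E) = E² + 545*E
(h(N(-4)) + 1/(57875 + 299581)) - 284299 = ((-23/(-4))*(545 - 23/(-4)) + 1/(57875 + 299581)) - 284299 = ((-23*(-¼))*(545 - 23*(-¼)) + 1/357456) - 284299 = (23*(545 + 23/4)/4 + 1/357456) - 284299 = ((23/4)*(2203/4) + 1/357456) - 284299 = (50669/16 + 1/357456) - 284299 = 565998065/178728 - 284299 = -50246193607/178728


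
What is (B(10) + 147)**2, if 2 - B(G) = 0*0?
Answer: 22201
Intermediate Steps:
B(G) = 2 (B(G) = 2 - 0*0 = 2 - 1*0 = 2 + 0 = 2)
(B(10) + 147)**2 = (2 + 147)**2 = 149**2 = 22201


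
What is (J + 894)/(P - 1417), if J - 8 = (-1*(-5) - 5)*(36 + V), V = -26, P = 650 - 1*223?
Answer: -41/45 ≈ -0.91111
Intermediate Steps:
P = 427 (P = 650 - 223 = 427)
J = 8 (J = 8 + (-1*(-5) - 5)*(36 - 26) = 8 + (5 - 5)*10 = 8 + 0*10 = 8 + 0 = 8)
(J + 894)/(P - 1417) = (8 + 894)/(427 - 1417) = 902/(-990) = 902*(-1/990) = -41/45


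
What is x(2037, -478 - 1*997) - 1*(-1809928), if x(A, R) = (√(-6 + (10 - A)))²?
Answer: 1807895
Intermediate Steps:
x(A, R) = 4 - A (x(A, R) = (√(4 - A))² = 4 - A)
x(2037, -478 - 1*997) - 1*(-1809928) = (4 - 1*2037) - 1*(-1809928) = (4 - 2037) + 1809928 = -2033 + 1809928 = 1807895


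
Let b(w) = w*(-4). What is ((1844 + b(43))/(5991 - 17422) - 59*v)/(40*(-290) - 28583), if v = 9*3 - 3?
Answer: 16187968/459331873 ≈ 0.035242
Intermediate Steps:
b(w) = -4*w
v = 24 (v = 27 - 3 = 24)
((1844 + b(43))/(5991 - 17422) - 59*v)/(40*(-290) - 28583) = ((1844 - 4*43)/(5991 - 17422) - 59*24)/(40*(-290) - 28583) = ((1844 - 172)/(-11431) - 1416)/(-11600 - 28583) = (1672*(-1/11431) - 1416)/(-40183) = (-1672/11431 - 1416)*(-1/40183) = -16187968/11431*(-1/40183) = 16187968/459331873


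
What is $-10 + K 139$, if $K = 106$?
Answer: $14724$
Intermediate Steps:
$-10 + K 139 = -10 + 106 \cdot 139 = -10 + 14734 = 14724$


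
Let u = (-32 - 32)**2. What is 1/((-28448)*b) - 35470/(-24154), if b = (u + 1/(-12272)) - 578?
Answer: 1361363549379791/927047516082870 ≈ 1.4685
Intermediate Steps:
u = 4096 (u = (-64)**2 = 4096)
b = 43172895/12272 (b = (4096 + 1/(-12272)) - 578 = (4096 - 1/12272) - 578 = 50266111/12272 - 578 = 43172895/12272 ≈ 3518.0)
1/((-28448)*b) - 35470/(-24154) = 1/((-28448)*(43172895/12272)) - 35470/(-24154) = -1/28448*12272/43172895 - 35470*(-1/24154) = -767/76761407310 + 17735/12077 = 1361363549379791/927047516082870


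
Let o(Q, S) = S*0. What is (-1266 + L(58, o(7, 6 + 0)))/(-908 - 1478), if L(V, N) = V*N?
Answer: 633/1193 ≈ 0.53059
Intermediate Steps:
o(Q, S) = 0
L(V, N) = N*V
(-1266 + L(58, o(7, 6 + 0)))/(-908 - 1478) = (-1266 + 0*58)/(-908 - 1478) = (-1266 + 0)/(-2386) = -1266*(-1/2386) = 633/1193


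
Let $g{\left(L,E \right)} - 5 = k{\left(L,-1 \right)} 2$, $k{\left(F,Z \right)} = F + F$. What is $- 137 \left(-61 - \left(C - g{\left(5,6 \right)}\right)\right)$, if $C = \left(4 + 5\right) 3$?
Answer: $8631$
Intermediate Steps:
$C = 27$ ($C = 9 \cdot 3 = 27$)
$k{\left(F,Z \right)} = 2 F$
$g{\left(L,E \right)} = 5 + 4 L$ ($g{\left(L,E \right)} = 5 + 2 L 2 = 5 + 4 L$)
$- 137 \left(-61 - \left(C - g{\left(5,6 \right)}\right)\right) = - 137 \left(-61 + \left(\left(5 + 4 \cdot 5\right) - 27\right)\right) = - 137 \left(-61 + \left(\left(5 + 20\right) - 27\right)\right) = - 137 \left(-61 + \left(25 - 27\right)\right) = - 137 \left(-61 - 2\right) = \left(-137\right) \left(-63\right) = 8631$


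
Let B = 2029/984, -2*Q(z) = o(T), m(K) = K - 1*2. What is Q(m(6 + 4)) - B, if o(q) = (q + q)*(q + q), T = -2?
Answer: -9901/984 ≈ -10.062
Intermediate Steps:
o(q) = 4*q² (o(q) = (2*q)*(2*q) = 4*q²)
m(K) = -2 + K (m(K) = K - 2 = -2 + K)
Q(z) = -8 (Q(z) = -2*(-2)² = -2*4 = -½*16 = -8)
B = 2029/984 (B = 2029*(1/984) = 2029/984 ≈ 2.0620)
Q(m(6 + 4)) - B = -8 - 1*2029/984 = -8 - 2029/984 = -9901/984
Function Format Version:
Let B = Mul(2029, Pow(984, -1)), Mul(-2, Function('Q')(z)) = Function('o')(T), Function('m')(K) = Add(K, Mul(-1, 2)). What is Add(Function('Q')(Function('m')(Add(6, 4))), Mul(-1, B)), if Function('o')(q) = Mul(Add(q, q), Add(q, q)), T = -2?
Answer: Rational(-9901, 984) ≈ -10.062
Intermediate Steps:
Function('o')(q) = Mul(4, Pow(q, 2)) (Function('o')(q) = Mul(Mul(2, q), Mul(2, q)) = Mul(4, Pow(q, 2)))
Function('m')(K) = Add(-2, K) (Function('m')(K) = Add(K, -2) = Add(-2, K))
Function('Q')(z) = -8 (Function('Q')(z) = Mul(Rational(-1, 2), Mul(4, Pow(-2, 2))) = Mul(Rational(-1, 2), Mul(4, 4)) = Mul(Rational(-1, 2), 16) = -8)
B = Rational(2029, 984) (B = Mul(2029, Rational(1, 984)) = Rational(2029, 984) ≈ 2.0620)
Add(Function('Q')(Function('m')(Add(6, 4))), Mul(-1, B)) = Add(-8, Mul(-1, Rational(2029, 984))) = Add(-8, Rational(-2029, 984)) = Rational(-9901, 984)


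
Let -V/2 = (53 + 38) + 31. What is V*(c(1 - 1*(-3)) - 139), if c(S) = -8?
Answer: 35868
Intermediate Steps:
V = -244 (V = -2*((53 + 38) + 31) = -2*(91 + 31) = -2*122 = -244)
V*(c(1 - 1*(-3)) - 139) = -244*(-8 - 139) = -244*(-147) = 35868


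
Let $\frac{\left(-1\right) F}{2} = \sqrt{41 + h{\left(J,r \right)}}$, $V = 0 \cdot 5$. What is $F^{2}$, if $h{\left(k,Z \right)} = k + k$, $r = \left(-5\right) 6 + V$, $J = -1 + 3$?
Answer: $180$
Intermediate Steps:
$J = 2$
$V = 0$
$r = -30$ ($r = \left(-5\right) 6 + 0 = -30 + 0 = -30$)
$h{\left(k,Z \right)} = 2 k$
$F = - 6 \sqrt{5}$ ($F = - 2 \sqrt{41 + 2 \cdot 2} = - 2 \sqrt{41 + 4} = - 2 \sqrt{45} = - 2 \cdot 3 \sqrt{5} = - 6 \sqrt{5} \approx -13.416$)
$F^{2} = \left(- 6 \sqrt{5}\right)^{2} = 180$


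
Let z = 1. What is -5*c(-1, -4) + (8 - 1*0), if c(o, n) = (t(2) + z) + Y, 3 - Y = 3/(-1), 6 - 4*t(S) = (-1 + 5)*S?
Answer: -49/2 ≈ -24.500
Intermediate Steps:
t(S) = 3/2 - S (t(S) = 3/2 - (-1 + 5)*S/4 = 3/2 - S)
Y = 6 (Y = 3 - 3/(-1) = 3 - 3*(-1) = 3 - 1*(-3) = 3 + 3 = 6)
c(o, n) = 13/2 (c(o, n) = ((3/2 - 1*2) + 1) + 6 = ((3/2 - 2) + 1) + 6 = (-½ + 1) + 6 = ½ + 6 = 13/2)
-5*c(-1, -4) + (8 - 1*0) = -5*13/2 + (8 - 1*0) = -65/2 + (8 + 0) = -65/2 + 8 = -49/2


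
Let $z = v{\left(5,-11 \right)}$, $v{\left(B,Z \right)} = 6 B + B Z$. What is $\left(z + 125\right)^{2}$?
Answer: $10000$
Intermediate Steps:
$z = -25$ ($z = 5 \left(6 - 11\right) = 5 \left(-5\right) = -25$)
$\left(z + 125\right)^{2} = \left(-25 + 125\right)^{2} = 100^{2} = 10000$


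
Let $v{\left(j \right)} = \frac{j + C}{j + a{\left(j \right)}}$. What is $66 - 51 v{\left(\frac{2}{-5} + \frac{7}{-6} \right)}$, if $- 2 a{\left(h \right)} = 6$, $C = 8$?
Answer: $\frac{18885}{137} \approx 137.85$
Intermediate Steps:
$a{\left(h \right)} = -3$ ($a{\left(h \right)} = \left(- \frac{1}{2}\right) 6 = -3$)
$v{\left(j \right)} = \frac{8 + j}{-3 + j}$ ($v{\left(j \right)} = \frac{j + 8}{j - 3} = \frac{8 + j}{-3 + j}$)
$66 - 51 v{\left(\frac{2}{-5} + \frac{7}{-6} \right)} = 66 - 51 \frac{8 + \left(\frac{2}{-5} + \frac{7}{-6}\right)}{-3 + \left(\frac{2}{-5} + \frac{7}{-6}\right)} = 66 - 51 \frac{8 + \left(2 \left(- \frac{1}{5}\right) + 7 \left(- \frac{1}{6}\right)\right)}{-3 + \left(2 \left(- \frac{1}{5}\right) + 7 \left(- \frac{1}{6}\right)\right)} = 66 - 51 \frac{8 - \frac{47}{30}}{-3 - \frac{47}{30}} = 66 - 51 \frac{1}{- \frac{137}{30}} \cdot \frac{193}{30} = 66 - 51 \left(\left(- \frac{30}{137}\right) \frac{193}{30}\right) = 66 - - \frac{9843}{137} = 66 + \frac{9843}{137} = \frac{18885}{137}$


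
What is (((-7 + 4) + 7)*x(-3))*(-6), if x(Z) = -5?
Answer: 120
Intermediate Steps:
(((-7 + 4) + 7)*x(-3))*(-6) = (((-7 + 4) + 7)*(-5))*(-6) = ((-3 + 7)*(-5))*(-6) = (4*(-5))*(-6) = -20*(-6) = 120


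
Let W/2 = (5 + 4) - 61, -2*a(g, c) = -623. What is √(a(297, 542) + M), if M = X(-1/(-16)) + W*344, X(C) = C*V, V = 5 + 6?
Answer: I*√567421/4 ≈ 188.32*I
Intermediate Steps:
V = 11
a(g, c) = 623/2 (a(g, c) = -½*(-623) = 623/2)
W = -104 (W = 2*((5 + 4) - 61) = 2*(9 - 61) = 2*(-52) = -104)
X(C) = 11*C (X(C) = C*11 = 11*C)
M = -572405/16 (M = 11*(-1/(-16)) - 104*344 = 11*(-1*(-1/16)) - 35776 = 11*(1/16) - 35776 = 11/16 - 35776 = -572405/16 ≈ -35775.)
√(a(297, 542) + M) = √(623/2 - 572405/16) = √(-567421/16) = I*√567421/4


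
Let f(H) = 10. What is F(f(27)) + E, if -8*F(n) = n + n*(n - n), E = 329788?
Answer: 1319147/4 ≈ 3.2979e+5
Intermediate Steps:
F(n) = -n/8 (F(n) = -(n + n*(n - n))/8 = -(n + n*0)/8 = -(n + 0)/8 = -n/8)
F(f(27)) + E = -⅛*10 + 329788 = -5/4 + 329788 = 1319147/4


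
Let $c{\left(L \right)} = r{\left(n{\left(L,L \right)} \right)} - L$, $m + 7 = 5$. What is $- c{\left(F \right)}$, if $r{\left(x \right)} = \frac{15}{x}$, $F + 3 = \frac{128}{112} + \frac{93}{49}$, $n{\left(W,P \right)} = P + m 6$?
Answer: $\frac{37187}{28714} \approx 1.2951$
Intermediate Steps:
$m = -2$ ($m = -7 + 5 = -2$)
$n{\left(W,P \right)} = -12 + P$ ($n{\left(W,P \right)} = P - 12 = -12 + P$)
$F = \frac{2}{49}$ ($F = -3 + \left(\frac{128}{112} + \frac{93}{49}\right) = -3 + \left(128 \cdot \frac{1}{112} + 93 \cdot \frac{1}{49}\right) = -3 + \left(\frac{8}{7} + \frac{93}{49}\right) = -3 + \frac{149}{49} = \frac{2}{49} \approx 0.040816$)
$c{\left(L \right)} = - L + \frac{15}{-12 + L}$ ($c{\left(L \right)} = \frac{15}{-12 + L} - L = - L + \frac{15}{-12 + L}$)
$- c{\left(F \right)} = - \frac{15 - \frac{2 \left(-12 + \frac{2}{49}\right)}{49}}{-12 + \frac{2}{49}} = - \frac{15 - \frac{2}{49} \left(- \frac{586}{49}\right)}{- \frac{586}{49}} = - \frac{\left(-49\right) \left(15 + \frac{1172}{2401}\right)}{586} = - \frac{\left(-49\right) 37187}{586 \cdot 2401} = \left(-1\right) \left(- \frac{37187}{28714}\right) = \frac{37187}{28714}$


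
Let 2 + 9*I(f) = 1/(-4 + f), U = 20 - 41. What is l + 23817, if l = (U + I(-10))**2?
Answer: 385274317/15876 ≈ 24268.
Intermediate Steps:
U = -21
I(f) = -2/9 + 1/(9*(-4 + f))
l = 7155625/15876 (l = (-21 + (9 - 2*(-10))/(9*(-4 - 10)))**2 = (-21 + (1/9)*(9 + 20)/(-14))**2 = (-21 + (1/9)*(-1/14)*29)**2 = (-21 - 29/126)**2 = (-2675/126)**2 = 7155625/15876 ≈ 450.72)
l + 23817 = 7155625/15876 + 23817 = 385274317/15876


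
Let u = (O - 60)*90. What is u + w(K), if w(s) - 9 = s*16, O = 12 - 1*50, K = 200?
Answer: -5611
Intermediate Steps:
O = -38 (O = 12 - 50 = -38)
w(s) = 9 + 16*s (w(s) = 9 + s*16 = 9 + 16*s)
u = -8820 (u = (-38 - 60)*90 = -98*90 = -8820)
u + w(K) = -8820 + (9 + 16*200) = -8820 + (9 + 3200) = -8820 + 3209 = -5611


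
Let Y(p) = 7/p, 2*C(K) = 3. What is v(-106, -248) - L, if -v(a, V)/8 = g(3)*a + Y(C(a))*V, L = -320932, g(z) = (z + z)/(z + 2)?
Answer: 4968124/15 ≈ 3.3121e+5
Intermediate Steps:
g(z) = 2*z/(2 + z) (g(z) = (2*z)/(2 + z) = 2*z/(2 + z))
C(K) = 3/2 (C(K) = (½)*3 = 3/2)
v(a, V) = -112*V/3 - 48*a/5 (v(a, V) = -8*((2*3/(2 + 3))*a + (7/(3/2))*V) = -8*((2*3/5)*a + (7*(⅔))*V) = -8*((2*3*(⅕))*a + 14*V/3) = -8*(6*a/5 + 14*V/3) = -112*V/3 - 48*a/5)
v(-106, -248) - L = (-112/3*(-248) - 48/5*(-106)) - 1*(-320932) = (27776/3 + 5088/5) + 320932 = 154144/15 + 320932 = 4968124/15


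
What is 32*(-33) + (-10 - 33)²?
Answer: 793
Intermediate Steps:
32*(-33) + (-10 - 33)² = -1056 + (-43)² = -1056 + 1849 = 793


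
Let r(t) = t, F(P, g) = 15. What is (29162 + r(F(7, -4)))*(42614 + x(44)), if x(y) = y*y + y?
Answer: 1301119138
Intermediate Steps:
x(y) = y + y² (x(y) = y² + y = y + y²)
(29162 + r(F(7, -4)))*(42614 + x(44)) = (29162 + 15)*(42614 + 44*(1 + 44)) = 29177*(42614 + 44*45) = 29177*(42614 + 1980) = 29177*44594 = 1301119138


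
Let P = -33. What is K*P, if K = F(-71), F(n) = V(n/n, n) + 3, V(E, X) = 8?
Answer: -363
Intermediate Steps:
F(n) = 11 (F(n) = 8 + 3 = 11)
K = 11
K*P = 11*(-33) = -363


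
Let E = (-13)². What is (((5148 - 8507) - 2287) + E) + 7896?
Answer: 2419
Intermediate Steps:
E = 169
(((5148 - 8507) - 2287) + E) + 7896 = (((5148 - 8507) - 2287) + 169) + 7896 = ((-3359 - 2287) + 169) + 7896 = (-5646 + 169) + 7896 = -5477 + 7896 = 2419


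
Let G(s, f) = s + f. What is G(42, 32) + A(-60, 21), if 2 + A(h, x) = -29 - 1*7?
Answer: 36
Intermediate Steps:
G(s, f) = f + s
A(h, x) = -38 (A(h, x) = -2 + (-29 - 1*7) = -2 + (-29 - 7) = -2 - 36 = -38)
G(42, 32) + A(-60, 21) = (32 + 42) - 38 = 74 - 38 = 36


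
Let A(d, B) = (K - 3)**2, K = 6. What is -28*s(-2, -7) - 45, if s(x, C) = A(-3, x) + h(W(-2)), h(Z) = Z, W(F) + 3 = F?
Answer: -157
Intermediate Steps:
W(F) = -3 + F
A(d, B) = 9 (A(d, B) = (6 - 3)**2 = 3**2 = 9)
s(x, C) = 4 (s(x, C) = 9 + (-3 - 2) = 9 - 5 = 4)
-28*s(-2, -7) - 45 = -28*4 - 45 = -112 - 45 = -157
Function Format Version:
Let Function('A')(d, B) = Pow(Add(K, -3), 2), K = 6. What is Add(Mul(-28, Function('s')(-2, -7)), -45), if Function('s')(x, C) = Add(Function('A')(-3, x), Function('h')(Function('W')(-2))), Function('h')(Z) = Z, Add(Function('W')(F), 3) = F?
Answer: -157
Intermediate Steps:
Function('W')(F) = Add(-3, F)
Function('A')(d, B) = 9 (Function('A')(d, B) = Pow(Add(6, -3), 2) = Pow(3, 2) = 9)
Function('s')(x, C) = 4 (Function('s')(x, C) = Add(9, Add(-3, -2)) = Add(9, -5) = 4)
Add(Mul(-28, Function('s')(-2, -7)), -45) = Add(Mul(-28, 4), -45) = Add(-112, -45) = -157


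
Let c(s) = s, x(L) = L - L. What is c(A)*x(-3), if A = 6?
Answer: 0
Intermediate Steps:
x(L) = 0
c(A)*x(-3) = 6*0 = 0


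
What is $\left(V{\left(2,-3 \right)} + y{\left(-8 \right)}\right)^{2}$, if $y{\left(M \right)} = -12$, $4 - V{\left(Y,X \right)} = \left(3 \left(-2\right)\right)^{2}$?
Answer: $1936$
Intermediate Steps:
$V{\left(Y,X \right)} = -32$ ($V{\left(Y,X \right)} = 4 - \left(3 \left(-2\right)\right)^{2} = 4 - \left(-6\right)^{2} = 4 - 36 = -32$)
$\left(V{\left(2,-3 \right)} + y{\left(-8 \right)}\right)^{2} = \left(-32 - 12\right)^{2} = \left(-44\right)^{2} = 1936$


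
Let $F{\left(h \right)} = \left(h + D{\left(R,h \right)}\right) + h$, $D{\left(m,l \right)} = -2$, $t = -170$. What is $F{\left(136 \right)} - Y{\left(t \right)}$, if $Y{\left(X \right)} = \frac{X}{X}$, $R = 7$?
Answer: $269$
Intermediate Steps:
$F{\left(h \right)} = -2 + 2 h$ ($F{\left(h \right)} = \left(h - 2\right) + h = \left(-2 + h\right) + h = -2 + 2 h$)
$Y{\left(X \right)} = 1$
$F{\left(136 \right)} - Y{\left(t \right)} = \left(-2 + 2 \cdot 136\right) - 1 = \left(-2 + 272\right) - 1 = 270 - 1 = 269$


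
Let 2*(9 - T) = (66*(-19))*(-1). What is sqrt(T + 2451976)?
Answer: sqrt(2451358) ≈ 1565.7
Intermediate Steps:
T = -618 (T = 9 - 66*(-19)*(-1)/2 = 9 - (-627)*(-1) = 9 - 1/2*1254 = 9 - 627 = -618)
sqrt(T + 2451976) = sqrt(-618 + 2451976) = sqrt(2451358)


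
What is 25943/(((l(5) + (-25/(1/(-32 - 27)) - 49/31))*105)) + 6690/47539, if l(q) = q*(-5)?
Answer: 69773140037/224127607095 ≈ 0.31131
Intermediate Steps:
l(q) = -5*q
25943/(((l(5) + (-25/(1/(-32 - 27)) - 49/31))*105)) + 6690/47539 = 25943/(((-5*5 + (-25/(1/(-32 - 27)) - 49/31))*105)) + 6690/47539 = 25943/(((-25 + (-25/(1/(-59)) - 49*1/31))*105)) + 6690*(1/47539) = 25943/(((-25 + (-25/(-1/59) - 49/31))*105)) + 6690/47539 = 25943/(((-25 + (-25*(-59) - 49/31))*105)) + 6690/47539 = 25943/(((-25 + (1475 - 49/31))*105)) + 6690/47539 = 25943/(((-25 + 45676/31)*105)) + 6690/47539 = 25943/(((44901/31)*105)) + 6690/47539 = 25943/(4714605/31) + 6690/47539 = 25943*(31/4714605) + 6690/47539 = 804233/4714605 + 6690/47539 = 69773140037/224127607095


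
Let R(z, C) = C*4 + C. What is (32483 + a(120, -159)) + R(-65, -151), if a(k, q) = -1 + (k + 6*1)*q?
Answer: 11693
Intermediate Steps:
a(k, q) = -1 + q*(6 + k) (a(k, q) = -1 + (k + 6)*q = -1 + (6 + k)*q = -1 + q*(6 + k))
R(z, C) = 5*C (R(z, C) = 4*C + C = 5*C)
(32483 + a(120, -159)) + R(-65, -151) = (32483 + (-1 + 6*(-159) + 120*(-159))) + 5*(-151) = (32483 + (-1 - 954 - 19080)) - 755 = (32483 - 20035) - 755 = 12448 - 755 = 11693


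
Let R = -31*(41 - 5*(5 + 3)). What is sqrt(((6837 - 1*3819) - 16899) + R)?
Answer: 2*I*sqrt(3478) ≈ 117.95*I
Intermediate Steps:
R = -31 (R = -31*(41 - 5*8) = -31*(41 - 40) = -31*1 = -31)
sqrt(((6837 - 1*3819) - 16899) + R) = sqrt(((6837 - 1*3819) - 16899) - 31) = sqrt(((6837 - 3819) - 16899) - 31) = sqrt((3018 - 16899) - 31) = sqrt(-13881 - 31) = sqrt(-13912) = 2*I*sqrt(3478)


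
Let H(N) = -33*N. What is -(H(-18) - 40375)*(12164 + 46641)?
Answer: 2339321705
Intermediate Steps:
-(H(-18) - 40375)*(12164 + 46641) = -(-33*(-18) - 40375)*(12164 + 46641) = -(594 - 40375)*58805 = -(-39781)*58805 = -1*(-2339321705) = 2339321705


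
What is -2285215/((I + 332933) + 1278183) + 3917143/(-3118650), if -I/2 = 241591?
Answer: -962088711026/293135947425 ≈ -3.2821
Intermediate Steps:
I = -483182 (I = -2*241591 = -483182)
-2285215/((I + 332933) + 1278183) + 3917143/(-3118650) = -2285215/((-483182 + 332933) + 1278183) + 3917143/(-3118650) = -2285215/(-150249 + 1278183) + 3917143*(-1/3118650) = -2285215/1127934 - 3917143/3118650 = -962088711026/293135947425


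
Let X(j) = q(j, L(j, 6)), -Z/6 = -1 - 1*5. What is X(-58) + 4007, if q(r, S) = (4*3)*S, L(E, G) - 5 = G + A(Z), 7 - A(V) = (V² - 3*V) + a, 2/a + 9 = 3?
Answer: -10029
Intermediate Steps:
a = -⅓ (a = 2/(-9 + 3) = 2/(-6) = 2*(-⅙) = -⅓ ≈ -0.33333)
Z = 36 (Z = -6*(-1 - 1*5) = -6*(-1 - 5) = -6*(-6) = 36)
A(V) = 22/3 - V² + 3*V (A(V) = 7 - ((V² - 3*V) - ⅓) = 7 - (-⅓ + V² - 3*V) = 7 + (⅓ - V² + 3*V) = 22/3 - V² + 3*V)
L(E, G) = -3527/3 + G (L(E, G) = 5 + (G + (22/3 - 1*36² + 3*36)) = 5 + (G + (22/3 - 1*1296 + 108)) = 5 + (G + (22/3 - 1296 + 108)) = 5 + (G - 3542/3) = 5 + (-3542/3 + G) = -3527/3 + G)
q(r, S) = 12*S
X(j) = -14036 (X(j) = 12*(-3527/3 + 6) = 12*(-3509/3) = -14036)
X(-58) + 4007 = -14036 + 4007 = -10029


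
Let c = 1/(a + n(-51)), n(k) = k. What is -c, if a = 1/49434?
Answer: 49434/2521133 ≈ 0.019608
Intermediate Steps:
a = 1/49434 ≈ 2.0229e-5
c = -49434/2521133 (c = 1/(1/49434 - 51) = 1/(-2521133/49434) = -49434/2521133 ≈ -0.019608)
-c = -1*(-49434/2521133) = 49434/2521133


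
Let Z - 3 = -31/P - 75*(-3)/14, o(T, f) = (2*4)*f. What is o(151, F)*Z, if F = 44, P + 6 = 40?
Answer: 760672/119 ≈ 6392.2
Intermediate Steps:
P = 34 (P = -6 + 40 = 34)
o(T, f) = 8*f
Z = 2161/119 (Z = 3 + (-31/34 - 75*(-3)/14) = 3 + (-31*1/34 + 225*(1/14)) = 3 + (-31/34 + 225/14) = 3 + 1804/119 = 2161/119 ≈ 18.160)
o(151, F)*Z = (8*44)*(2161/119) = 352*(2161/119) = 760672/119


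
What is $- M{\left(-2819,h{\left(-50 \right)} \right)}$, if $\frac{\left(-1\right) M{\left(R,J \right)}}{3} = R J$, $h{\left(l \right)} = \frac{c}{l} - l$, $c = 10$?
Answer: $- \frac{2105793}{5} \approx -4.2116 \cdot 10^{5}$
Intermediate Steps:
$h{\left(l \right)} = - l + \frac{10}{l}$ ($h{\left(l \right)} = \frac{10}{l} - l = - l + \frac{10}{l}$)
$M{\left(R,J \right)} = - 3 J R$ ($M{\left(R,J \right)} = - 3 R J = - 3 J R$)
$- M{\left(-2819,h{\left(-50 \right)} \right)} = - \left(-3\right) \left(\left(-1\right) \left(-50\right) + \frac{10}{-50}\right) \left(-2819\right) = - \left(-3\right) \left(50 + 10 \left(- \frac{1}{50}\right)\right) \left(-2819\right) = - \left(-3\right) \left(50 - \frac{1}{5}\right) \left(-2819\right) = - \frac{\left(-3\right) 249 \left(-2819\right)}{5} = \left(-1\right) \frac{2105793}{5} = - \frac{2105793}{5}$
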